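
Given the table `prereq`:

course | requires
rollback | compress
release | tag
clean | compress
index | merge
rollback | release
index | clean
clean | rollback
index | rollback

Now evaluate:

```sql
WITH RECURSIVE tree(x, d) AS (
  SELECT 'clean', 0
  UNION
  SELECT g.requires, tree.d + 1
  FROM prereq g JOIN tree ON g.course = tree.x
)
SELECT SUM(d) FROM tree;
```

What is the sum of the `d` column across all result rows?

9

Base: (clean, d=0).
Iteration 1: edges from {clean} -> (compress, d=1), (rollback, d=1).
Iteration 2: edges from {compress,rollback} -> (compress, d=2), (release, d=2).
Iteration 3: edges from {compress,release} -> (tag, d=3).
Iteration 4: no outgoing edges from {tag}; recursion stops.
SUM(d) = 0 + 1 + 1 + 2 + 2 + 3 = 9.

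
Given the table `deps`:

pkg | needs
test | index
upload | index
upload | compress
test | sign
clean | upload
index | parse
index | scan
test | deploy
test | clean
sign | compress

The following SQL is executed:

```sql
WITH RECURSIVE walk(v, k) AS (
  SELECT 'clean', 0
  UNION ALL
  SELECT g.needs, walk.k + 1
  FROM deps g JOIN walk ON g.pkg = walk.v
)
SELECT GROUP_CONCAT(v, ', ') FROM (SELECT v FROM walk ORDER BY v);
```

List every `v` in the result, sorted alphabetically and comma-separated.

clean, compress, index, parse, scan, upload

Base: (clean, k=0).
Iteration 1: edges from {clean} -> (upload, k=1).
Iteration 2: edges from {upload} -> (compress, k=2), (index, k=2).
Iteration 3: edges from {compress,index} -> (parse, k=3), (scan, k=3).
Iteration 4: no outgoing edges from {parse,scan}; recursion stops.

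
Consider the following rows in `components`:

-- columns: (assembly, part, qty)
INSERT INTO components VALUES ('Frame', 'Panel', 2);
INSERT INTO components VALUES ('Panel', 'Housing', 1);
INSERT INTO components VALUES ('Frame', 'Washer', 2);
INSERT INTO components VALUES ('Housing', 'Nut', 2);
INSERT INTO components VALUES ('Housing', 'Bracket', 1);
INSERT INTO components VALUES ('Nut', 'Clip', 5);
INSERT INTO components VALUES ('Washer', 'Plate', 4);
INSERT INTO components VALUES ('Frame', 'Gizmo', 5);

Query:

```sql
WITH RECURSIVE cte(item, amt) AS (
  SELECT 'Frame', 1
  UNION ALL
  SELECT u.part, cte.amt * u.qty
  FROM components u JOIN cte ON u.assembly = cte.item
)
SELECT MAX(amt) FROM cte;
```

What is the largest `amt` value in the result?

Base: (Frame, amt=1).
Iteration 1: components of {Frame} -> Gizmo = 1*5 = 5, Panel = 1*2 = 2, Washer = 1*2 = 2.
Iteration 2: components of {Gizmo,Panel,Washer} -> Housing = 2*1 = 2, Plate = 2*4 = 8.
Iteration 3: components of {Housing,Plate} -> Bracket = 2*1 = 2, Nut = 2*2 = 4.
Iteration 4: components of {Bracket,Nut} -> Clip = 4*5 = 20.
Iteration 5: no further components; recursion stops.
amt values: 1, 2, 2, 5, 2, 8, 4, 2, 20; the maximum is 20.

20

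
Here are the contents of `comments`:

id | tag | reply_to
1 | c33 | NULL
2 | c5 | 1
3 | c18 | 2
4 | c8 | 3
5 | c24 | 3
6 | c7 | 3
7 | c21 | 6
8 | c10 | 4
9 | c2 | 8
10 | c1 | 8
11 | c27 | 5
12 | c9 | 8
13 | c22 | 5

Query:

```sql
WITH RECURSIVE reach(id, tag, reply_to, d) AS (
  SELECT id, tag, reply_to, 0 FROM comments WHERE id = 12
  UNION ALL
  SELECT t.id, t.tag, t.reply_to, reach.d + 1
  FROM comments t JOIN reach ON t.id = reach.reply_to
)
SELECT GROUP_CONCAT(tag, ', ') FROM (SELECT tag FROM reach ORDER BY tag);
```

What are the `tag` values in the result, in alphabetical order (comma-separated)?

Base: id=12 (c9), reply_to=8, d 0.
Iteration 1: join on id=8 -> c10 (id 8, reply_to=4, d 1).
Iteration 2: join on id=4 -> c8 (id 4, reply_to=3, d 2).
Iteration 3: join on id=3 -> c18 (id 3, reply_to=2, d 3).
Iteration 4: join on id=2 -> c5 (id 2, reply_to=1, d 4).
Iteration 5: join on id=1 -> c33 (id 1, reply_to=NULL, d 5).
Iteration 6: reply_to is NULL; no match; recursion stops.

c10, c18, c33, c5, c8, c9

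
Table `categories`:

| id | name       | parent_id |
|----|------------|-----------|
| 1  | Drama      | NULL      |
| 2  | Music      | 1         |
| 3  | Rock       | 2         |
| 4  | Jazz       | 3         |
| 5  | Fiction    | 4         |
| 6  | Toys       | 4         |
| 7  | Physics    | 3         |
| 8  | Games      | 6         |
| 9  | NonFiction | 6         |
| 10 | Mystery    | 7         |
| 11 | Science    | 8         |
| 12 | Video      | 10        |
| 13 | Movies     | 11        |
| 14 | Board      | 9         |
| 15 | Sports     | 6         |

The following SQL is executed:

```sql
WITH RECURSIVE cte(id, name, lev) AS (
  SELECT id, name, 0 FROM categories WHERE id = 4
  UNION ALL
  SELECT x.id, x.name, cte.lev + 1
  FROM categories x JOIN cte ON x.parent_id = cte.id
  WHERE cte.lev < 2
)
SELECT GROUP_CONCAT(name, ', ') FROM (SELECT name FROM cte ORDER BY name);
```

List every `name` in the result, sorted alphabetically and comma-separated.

Base: id=4 (Jazz) at lev 0.
Iteration 1: rows with parent_id in {4} -> Fiction (id 5, lev 1), Toys (id 6, lev 1).
Iteration 2: rows with parent_id in {5,6} -> Games (id 8, lev 2), NonFiction (id 9, lev 2), Sports (id 15, lev 2).
Iteration 3: lev < 2 fails for all current rows; recursion stops.

Fiction, Games, Jazz, NonFiction, Sports, Toys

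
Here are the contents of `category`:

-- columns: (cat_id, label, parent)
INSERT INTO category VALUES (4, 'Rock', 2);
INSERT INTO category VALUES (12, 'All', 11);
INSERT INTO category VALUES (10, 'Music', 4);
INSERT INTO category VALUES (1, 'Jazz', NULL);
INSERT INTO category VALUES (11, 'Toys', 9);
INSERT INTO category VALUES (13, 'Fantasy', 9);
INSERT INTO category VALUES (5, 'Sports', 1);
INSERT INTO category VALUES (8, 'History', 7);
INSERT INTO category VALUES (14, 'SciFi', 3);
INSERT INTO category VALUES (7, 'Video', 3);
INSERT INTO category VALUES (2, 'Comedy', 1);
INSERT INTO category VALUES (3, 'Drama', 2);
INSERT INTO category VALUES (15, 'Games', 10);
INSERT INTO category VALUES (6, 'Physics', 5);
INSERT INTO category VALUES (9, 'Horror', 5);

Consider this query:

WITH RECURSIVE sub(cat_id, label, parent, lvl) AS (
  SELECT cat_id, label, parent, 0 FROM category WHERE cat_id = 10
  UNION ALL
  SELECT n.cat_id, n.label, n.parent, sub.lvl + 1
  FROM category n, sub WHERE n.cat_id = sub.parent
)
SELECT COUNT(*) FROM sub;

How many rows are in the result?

4

Base: cat_id=10 (Music), parent=4, lvl 0.
Iteration 1: join on cat_id=4 -> Rock (id 4, parent=2, lvl 1).
Iteration 2: join on cat_id=2 -> Comedy (id 2, parent=1, lvl 2).
Iteration 3: join on cat_id=1 -> Jazz (id 1, parent=NULL, lvl 3).
Iteration 4: parent is NULL; no match; recursion stops.
Total rows emitted: 4.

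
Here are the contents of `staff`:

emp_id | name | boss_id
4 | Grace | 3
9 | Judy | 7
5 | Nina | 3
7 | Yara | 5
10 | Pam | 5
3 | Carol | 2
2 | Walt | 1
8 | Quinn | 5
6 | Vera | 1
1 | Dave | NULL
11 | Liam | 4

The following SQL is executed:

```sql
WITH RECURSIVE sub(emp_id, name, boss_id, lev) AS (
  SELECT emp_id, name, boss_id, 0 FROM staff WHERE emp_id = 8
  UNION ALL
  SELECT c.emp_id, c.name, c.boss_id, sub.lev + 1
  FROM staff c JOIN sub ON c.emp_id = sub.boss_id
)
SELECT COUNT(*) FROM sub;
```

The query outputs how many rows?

5

Base: emp_id=8 (Quinn), boss_id=5, lev 0.
Iteration 1: join on emp_id=5 -> Nina (id 5, boss_id=3, lev 1).
Iteration 2: join on emp_id=3 -> Carol (id 3, boss_id=2, lev 2).
Iteration 3: join on emp_id=2 -> Walt (id 2, boss_id=1, lev 3).
Iteration 4: join on emp_id=1 -> Dave (id 1, boss_id=NULL, lev 4).
Iteration 5: boss_id is NULL; no match; recursion stops.
Total rows emitted: 5.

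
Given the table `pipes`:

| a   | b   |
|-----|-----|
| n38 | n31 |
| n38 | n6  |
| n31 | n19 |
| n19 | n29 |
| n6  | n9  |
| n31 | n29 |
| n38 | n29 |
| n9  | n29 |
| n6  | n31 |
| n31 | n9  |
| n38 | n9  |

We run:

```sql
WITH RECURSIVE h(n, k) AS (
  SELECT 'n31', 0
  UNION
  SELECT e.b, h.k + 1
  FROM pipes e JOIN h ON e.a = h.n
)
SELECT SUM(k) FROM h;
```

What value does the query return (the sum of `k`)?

Base: (n31, k=0).
Iteration 1: edges from {n31} -> (n19, k=1), (n29, k=1), (n9, k=1).
Iteration 2: edges from {n19,n29,n9} -> (n29, k=2). [UNION drops 1 duplicate row(s)]
Iteration 3: no outgoing edges from {n29}; recursion stops.
SUM(k) = 0 + 1 + 1 + 1 + 2 = 5.

5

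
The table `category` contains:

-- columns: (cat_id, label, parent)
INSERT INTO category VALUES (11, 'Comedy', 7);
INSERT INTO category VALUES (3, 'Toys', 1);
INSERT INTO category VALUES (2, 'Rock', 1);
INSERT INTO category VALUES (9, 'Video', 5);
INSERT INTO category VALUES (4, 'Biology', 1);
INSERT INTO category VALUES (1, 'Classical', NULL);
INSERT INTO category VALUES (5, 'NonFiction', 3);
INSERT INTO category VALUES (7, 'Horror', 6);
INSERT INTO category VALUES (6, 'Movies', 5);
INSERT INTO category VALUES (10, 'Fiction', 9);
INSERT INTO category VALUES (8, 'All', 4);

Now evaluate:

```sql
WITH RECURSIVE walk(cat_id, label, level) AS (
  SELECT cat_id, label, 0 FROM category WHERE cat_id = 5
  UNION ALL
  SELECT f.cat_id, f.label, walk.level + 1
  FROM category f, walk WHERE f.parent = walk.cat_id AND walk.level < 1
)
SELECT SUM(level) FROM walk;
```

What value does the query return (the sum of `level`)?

Base: cat_id=5 (NonFiction) at level 0.
Iteration 1: rows with parent in {5} -> Movies (id 6, level 1), Video (id 9, level 1).
Iteration 2: level < 1 fails for all current rows; recursion stops.
SUM(level) = 0 + 1 + 1 = 2.

2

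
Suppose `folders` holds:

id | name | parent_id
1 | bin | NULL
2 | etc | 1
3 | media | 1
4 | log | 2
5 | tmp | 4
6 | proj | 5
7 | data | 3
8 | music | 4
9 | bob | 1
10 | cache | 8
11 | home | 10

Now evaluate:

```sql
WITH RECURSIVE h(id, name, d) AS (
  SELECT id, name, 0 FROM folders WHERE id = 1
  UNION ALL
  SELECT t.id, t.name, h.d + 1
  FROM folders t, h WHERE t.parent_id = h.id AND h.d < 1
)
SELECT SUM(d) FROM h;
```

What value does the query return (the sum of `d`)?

Base: id=1 (bin) at d 0.
Iteration 1: rows with parent_id in {1} -> etc (id 2, d 1), media (id 3, d 1), bob (id 9, d 1).
Iteration 2: d < 1 fails for all current rows; recursion stops.
SUM(d) = 0 + 1 + 1 + 1 = 3.

3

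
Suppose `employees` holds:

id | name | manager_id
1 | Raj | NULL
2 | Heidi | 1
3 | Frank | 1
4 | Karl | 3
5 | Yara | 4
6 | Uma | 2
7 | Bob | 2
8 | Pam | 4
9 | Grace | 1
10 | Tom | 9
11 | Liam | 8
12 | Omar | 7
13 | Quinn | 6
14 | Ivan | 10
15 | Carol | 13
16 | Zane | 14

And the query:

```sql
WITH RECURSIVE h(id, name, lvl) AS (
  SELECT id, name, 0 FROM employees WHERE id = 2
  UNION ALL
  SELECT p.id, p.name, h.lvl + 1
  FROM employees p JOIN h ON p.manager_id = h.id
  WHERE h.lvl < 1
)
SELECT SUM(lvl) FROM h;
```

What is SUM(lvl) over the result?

2

Base: id=2 (Heidi) at lvl 0.
Iteration 1: rows with manager_id in {2} -> Uma (id 6, lvl 1), Bob (id 7, lvl 1).
Iteration 2: lvl < 1 fails for all current rows; recursion stops.
SUM(lvl) = 0 + 1 + 1 = 2.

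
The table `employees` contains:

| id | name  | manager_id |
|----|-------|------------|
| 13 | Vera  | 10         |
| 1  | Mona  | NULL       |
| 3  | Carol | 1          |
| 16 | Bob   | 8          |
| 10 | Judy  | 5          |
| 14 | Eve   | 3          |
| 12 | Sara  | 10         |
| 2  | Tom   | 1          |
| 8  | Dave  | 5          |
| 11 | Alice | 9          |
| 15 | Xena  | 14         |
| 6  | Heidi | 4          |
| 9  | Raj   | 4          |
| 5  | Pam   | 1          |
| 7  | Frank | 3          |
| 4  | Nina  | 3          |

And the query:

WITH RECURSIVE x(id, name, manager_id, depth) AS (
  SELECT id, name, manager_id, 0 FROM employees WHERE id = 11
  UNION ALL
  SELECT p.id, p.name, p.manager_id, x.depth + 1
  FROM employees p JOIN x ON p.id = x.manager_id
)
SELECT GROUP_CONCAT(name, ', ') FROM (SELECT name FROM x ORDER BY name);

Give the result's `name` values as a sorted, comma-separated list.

Alice, Carol, Mona, Nina, Raj

Base: id=11 (Alice), manager_id=9, depth 0.
Iteration 1: join on id=9 -> Raj (id 9, manager_id=4, depth 1).
Iteration 2: join on id=4 -> Nina (id 4, manager_id=3, depth 2).
Iteration 3: join on id=3 -> Carol (id 3, manager_id=1, depth 3).
Iteration 4: join on id=1 -> Mona (id 1, manager_id=NULL, depth 4).
Iteration 5: manager_id is NULL; no match; recursion stops.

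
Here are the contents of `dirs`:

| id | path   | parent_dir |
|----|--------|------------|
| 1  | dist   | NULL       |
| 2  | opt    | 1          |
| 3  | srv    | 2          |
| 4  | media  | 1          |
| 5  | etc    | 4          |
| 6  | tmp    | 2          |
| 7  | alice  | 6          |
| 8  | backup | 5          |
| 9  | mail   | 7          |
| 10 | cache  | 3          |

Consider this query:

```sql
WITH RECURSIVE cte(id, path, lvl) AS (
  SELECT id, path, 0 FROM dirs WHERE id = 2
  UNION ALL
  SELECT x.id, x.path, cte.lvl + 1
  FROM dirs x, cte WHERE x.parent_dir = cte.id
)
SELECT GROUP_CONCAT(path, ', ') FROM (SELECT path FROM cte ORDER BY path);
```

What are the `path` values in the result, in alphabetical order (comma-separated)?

Base: id=2 (opt) at lvl 0.
Iteration 1: rows with parent_dir in {2} -> srv (id 3, lvl 1), tmp (id 6, lvl 1).
Iteration 2: rows with parent_dir in {3,6} -> alice (id 7, lvl 2), cache (id 10, lvl 2).
Iteration 3: rows with parent_dir in {7,10} -> mail (id 9, lvl 3).
Iteration 4: no rows with parent_dir in {9}; recursion stops.

alice, cache, mail, opt, srv, tmp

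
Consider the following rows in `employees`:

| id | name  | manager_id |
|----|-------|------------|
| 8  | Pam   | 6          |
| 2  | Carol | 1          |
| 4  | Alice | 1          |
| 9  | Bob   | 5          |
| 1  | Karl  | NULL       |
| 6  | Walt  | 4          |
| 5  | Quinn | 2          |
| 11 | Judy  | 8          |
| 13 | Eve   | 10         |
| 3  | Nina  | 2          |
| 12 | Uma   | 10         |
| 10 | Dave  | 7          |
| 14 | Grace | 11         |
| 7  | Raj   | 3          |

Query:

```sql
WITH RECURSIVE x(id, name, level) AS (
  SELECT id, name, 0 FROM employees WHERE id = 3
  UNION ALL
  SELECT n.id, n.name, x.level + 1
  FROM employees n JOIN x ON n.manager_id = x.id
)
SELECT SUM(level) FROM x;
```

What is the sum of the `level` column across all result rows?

Base: id=3 (Nina) at level 0.
Iteration 1: rows with manager_id in {3} -> Raj (id 7, level 1).
Iteration 2: rows with manager_id in {7} -> Dave (id 10, level 2).
Iteration 3: rows with manager_id in {10} -> Uma (id 12, level 3), Eve (id 13, level 3).
Iteration 4: no rows with manager_id in {12,13}; recursion stops.
SUM(level) = 0 + 1 + 2 + 3 + 3 = 9.

9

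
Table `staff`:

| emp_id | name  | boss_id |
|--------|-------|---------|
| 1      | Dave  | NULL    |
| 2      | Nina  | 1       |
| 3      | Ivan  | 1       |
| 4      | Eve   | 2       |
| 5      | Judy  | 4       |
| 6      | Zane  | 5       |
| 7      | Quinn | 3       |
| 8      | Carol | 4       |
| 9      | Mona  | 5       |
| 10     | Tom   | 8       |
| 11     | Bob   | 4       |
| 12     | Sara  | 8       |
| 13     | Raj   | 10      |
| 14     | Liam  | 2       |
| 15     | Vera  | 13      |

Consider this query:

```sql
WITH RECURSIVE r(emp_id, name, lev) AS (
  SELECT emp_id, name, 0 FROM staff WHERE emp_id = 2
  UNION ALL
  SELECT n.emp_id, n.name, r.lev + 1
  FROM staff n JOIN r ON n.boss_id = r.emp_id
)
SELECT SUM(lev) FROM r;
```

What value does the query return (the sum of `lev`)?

29

Base: emp_id=2 (Nina) at lev 0.
Iteration 1: rows with boss_id in {2} -> Eve (id 4, lev 1), Liam (id 14, lev 1).
Iteration 2: rows with boss_id in {4,14} -> Judy (id 5, lev 2), Carol (id 8, lev 2), Bob (id 11, lev 2).
Iteration 3: rows with boss_id in {5,8,11} -> Zane (id 6, lev 3), Mona (id 9, lev 3), Tom (id 10, lev 3), Sara (id 12, lev 3).
Iteration 4: rows with boss_id in {6,9,10,12} -> Raj (id 13, lev 4).
Iteration 5: rows with boss_id in {13} -> Vera (id 15, lev 5).
Iteration 6: no rows with boss_id in {15}; recursion stops.
SUM(lev) = 0 + 1 + 1 + 2 + 2 + 2 + 3 + 3 + 3 + 3 + 4 + 5 = 29.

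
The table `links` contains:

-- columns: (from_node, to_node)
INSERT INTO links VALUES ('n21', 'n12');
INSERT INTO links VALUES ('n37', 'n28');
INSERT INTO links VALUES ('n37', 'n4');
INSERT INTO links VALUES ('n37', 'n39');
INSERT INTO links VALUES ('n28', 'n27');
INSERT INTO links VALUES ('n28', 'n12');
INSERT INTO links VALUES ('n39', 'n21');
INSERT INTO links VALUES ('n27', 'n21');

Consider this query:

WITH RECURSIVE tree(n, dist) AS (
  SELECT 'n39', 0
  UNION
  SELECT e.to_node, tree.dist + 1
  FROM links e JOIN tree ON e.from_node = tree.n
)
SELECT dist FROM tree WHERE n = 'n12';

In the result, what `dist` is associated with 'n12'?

2

Base: (n39, dist=0).
Iteration 1: edges from {n39} -> (n21, dist=1).
Iteration 2: edges from {n21} -> (n12, dist=2).
Iteration 3: no outgoing edges from {n12}; recursion stops.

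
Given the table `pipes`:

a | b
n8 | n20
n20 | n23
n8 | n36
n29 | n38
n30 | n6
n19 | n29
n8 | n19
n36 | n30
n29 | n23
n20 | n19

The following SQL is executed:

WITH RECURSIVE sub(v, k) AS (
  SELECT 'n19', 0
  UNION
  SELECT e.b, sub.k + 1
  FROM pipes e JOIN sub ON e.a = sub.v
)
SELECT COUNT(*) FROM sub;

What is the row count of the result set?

4

Base: (n19, k=0).
Iteration 1: edges from {n19} -> (n29, k=1).
Iteration 2: edges from {n29} -> (n23, k=2), (n38, k=2).
Iteration 3: no outgoing edges from {n23,n38}; recursion stops.
Total rows emitted: 4.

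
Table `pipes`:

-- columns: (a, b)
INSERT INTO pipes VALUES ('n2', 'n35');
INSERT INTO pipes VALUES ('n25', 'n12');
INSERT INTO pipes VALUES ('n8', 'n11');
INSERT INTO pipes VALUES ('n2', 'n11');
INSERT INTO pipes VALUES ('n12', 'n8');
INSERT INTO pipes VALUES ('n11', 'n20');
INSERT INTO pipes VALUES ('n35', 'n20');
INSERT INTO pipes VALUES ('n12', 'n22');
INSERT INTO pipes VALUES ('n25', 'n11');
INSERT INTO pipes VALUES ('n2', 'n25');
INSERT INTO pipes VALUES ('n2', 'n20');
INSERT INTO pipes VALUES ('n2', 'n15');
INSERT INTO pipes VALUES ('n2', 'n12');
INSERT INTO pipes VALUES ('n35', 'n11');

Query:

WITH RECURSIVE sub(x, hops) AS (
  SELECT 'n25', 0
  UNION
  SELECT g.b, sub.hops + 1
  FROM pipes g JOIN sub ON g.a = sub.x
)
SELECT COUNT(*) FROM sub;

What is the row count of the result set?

Base: (n25, hops=0).
Iteration 1: edges from {n25} -> (n11, hops=1), (n12, hops=1).
Iteration 2: edges from {n11,n12} -> (n20, hops=2), (n22, hops=2), (n8, hops=2).
Iteration 3: edges from {n20,n22,n8} -> (n11, hops=3).
Iteration 4: edges from {n11} -> (n20, hops=4).
Iteration 5: no outgoing edges from {n20}; recursion stops.
Total rows emitted: 8.

8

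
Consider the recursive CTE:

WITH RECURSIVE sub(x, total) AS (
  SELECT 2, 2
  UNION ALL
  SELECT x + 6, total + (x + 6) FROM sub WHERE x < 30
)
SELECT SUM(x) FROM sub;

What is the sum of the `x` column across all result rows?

Base: x=2, total=2.
Iteration 1: 2 < 30 holds -> x = 2 + 6 = 8, total = 2 + 8 = 10.
Iteration 2: 8 < 30 holds -> x = 8 + 6 = 14, total = 10 + 14 = 24.
Iteration 3: 14 < 30 holds -> x = 14 + 6 = 20, total = 24 + 20 = 44.
Iteration 4: 20 < 30 holds -> x = 20 + 6 = 26, total = 44 + 26 = 70.
Iteration 5: 26 < 30 holds -> x = 26 + 6 = 32, total = 70 + 32 = 102.
Iteration 6: 32 < 30 fails; recursion stops.
SUM(x) = 2 + 8 + 14 + 20 + 26 + 32 = 102.

102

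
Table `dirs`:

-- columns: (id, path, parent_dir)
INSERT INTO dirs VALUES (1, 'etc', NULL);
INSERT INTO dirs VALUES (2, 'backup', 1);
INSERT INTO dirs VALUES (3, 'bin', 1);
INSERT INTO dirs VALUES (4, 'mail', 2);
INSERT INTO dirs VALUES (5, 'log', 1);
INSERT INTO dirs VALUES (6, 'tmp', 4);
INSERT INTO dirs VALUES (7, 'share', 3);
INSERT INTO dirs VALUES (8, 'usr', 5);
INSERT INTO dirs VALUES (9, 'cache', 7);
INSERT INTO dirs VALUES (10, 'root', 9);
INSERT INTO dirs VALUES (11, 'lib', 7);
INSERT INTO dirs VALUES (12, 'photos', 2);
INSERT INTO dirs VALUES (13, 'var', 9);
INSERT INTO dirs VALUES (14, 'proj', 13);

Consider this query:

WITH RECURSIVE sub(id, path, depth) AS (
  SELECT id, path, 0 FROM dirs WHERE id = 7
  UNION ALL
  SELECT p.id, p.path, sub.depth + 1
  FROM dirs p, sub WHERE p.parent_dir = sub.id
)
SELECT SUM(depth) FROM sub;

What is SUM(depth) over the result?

Base: id=7 (share) at depth 0.
Iteration 1: rows with parent_dir in {7} -> cache (id 9, depth 1), lib (id 11, depth 1).
Iteration 2: rows with parent_dir in {9,11} -> root (id 10, depth 2), var (id 13, depth 2).
Iteration 3: rows with parent_dir in {10,13} -> proj (id 14, depth 3).
Iteration 4: no rows with parent_dir in {14}; recursion stops.
SUM(depth) = 0 + 1 + 1 + 2 + 2 + 3 = 9.

9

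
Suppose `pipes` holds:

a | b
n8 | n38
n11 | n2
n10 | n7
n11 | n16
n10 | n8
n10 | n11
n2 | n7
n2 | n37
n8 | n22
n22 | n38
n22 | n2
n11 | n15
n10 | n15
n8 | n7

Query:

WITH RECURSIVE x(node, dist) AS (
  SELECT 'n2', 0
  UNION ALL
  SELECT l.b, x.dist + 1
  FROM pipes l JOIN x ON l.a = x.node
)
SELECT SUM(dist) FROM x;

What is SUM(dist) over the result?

2

Base: (n2, dist=0).
Iteration 1: edges from {n2} -> (n37, dist=1), (n7, dist=1).
Iteration 2: no outgoing edges from {n37,n7}; recursion stops.
SUM(dist) = 0 + 1 + 1 = 2.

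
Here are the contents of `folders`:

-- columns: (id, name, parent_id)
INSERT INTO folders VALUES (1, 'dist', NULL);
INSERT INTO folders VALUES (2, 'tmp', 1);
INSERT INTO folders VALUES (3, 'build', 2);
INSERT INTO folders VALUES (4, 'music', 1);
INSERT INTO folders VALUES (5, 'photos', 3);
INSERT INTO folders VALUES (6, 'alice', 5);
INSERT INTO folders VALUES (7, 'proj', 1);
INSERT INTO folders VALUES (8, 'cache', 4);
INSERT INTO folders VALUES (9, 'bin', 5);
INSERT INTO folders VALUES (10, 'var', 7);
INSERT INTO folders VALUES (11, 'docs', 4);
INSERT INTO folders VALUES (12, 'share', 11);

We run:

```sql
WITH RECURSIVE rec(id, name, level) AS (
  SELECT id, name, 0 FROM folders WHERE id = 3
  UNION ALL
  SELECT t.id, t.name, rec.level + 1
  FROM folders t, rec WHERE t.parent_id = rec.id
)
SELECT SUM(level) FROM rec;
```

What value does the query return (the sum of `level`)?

Base: id=3 (build) at level 0.
Iteration 1: rows with parent_id in {3} -> photos (id 5, level 1).
Iteration 2: rows with parent_id in {5} -> alice (id 6, level 2), bin (id 9, level 2).
Iteration 3: no rows with parent_id in {6,9}; recursion stops.
SUM(level) = 0 + 1 + 2 + 2 = 5.

5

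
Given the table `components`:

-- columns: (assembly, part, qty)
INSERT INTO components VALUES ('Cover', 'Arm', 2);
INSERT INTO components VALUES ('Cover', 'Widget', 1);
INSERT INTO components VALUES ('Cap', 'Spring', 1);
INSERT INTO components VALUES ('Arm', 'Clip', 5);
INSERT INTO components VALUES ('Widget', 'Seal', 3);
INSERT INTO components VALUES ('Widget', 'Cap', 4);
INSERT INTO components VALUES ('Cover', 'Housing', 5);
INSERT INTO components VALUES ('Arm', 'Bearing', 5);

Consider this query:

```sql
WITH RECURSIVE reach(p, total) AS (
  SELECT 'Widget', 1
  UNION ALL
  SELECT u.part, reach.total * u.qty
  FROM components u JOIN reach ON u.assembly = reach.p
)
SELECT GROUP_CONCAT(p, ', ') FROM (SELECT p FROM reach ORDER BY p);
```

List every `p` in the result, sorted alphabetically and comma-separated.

Base: (Widget, total=1).
Iteration 1: components of {Widget} -> Cap = 1*4 = 4, Seal = 1*3 = 3.
Iteration 2: components of {Cap,Seal} -> Spring = 4*1 = 4.
Iteration 3: no further components; recursion stops.

Cap, Seal, Spring, Widget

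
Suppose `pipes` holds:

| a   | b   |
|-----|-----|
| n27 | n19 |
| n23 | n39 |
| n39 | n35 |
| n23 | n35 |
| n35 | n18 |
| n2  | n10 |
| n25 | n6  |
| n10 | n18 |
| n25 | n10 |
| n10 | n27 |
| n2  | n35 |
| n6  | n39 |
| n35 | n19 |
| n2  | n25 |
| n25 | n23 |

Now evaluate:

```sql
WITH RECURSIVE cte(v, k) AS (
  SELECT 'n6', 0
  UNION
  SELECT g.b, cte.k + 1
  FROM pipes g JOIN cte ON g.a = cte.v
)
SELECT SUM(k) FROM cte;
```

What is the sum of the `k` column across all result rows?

9

Base: (n6, k=0).
Iteration 1: edges from {n6} -> (n39, k=1).
Iteration 2: edges from {n39} -> (n35, k=2).
Iteration 3: edges from {n35} -> (n18, k=3), (n19, k=3).
Iteration 4: no outgoing edges from {n18,n19}; recursion stops.
SUM(k) = 0 + 1 + 2 + 3 + 3 = 9.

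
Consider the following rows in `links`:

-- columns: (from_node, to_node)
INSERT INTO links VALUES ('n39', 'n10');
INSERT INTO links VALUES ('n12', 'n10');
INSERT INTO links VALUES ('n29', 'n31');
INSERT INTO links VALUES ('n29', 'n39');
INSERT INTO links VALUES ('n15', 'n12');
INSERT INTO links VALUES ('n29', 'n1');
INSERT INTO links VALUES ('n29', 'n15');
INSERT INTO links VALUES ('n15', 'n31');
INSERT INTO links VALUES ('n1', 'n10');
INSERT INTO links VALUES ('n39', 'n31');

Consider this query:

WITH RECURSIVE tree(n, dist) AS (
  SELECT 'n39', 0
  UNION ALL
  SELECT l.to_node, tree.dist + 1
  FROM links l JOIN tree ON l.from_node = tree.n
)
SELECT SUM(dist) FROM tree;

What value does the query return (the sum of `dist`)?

2

Base: (n39, dist=0).
Iteration 1: edges from {n39} -> (n10, dist=1), (n31, dist=1).
Iteration 2: no outgoing edges from {n10,n31}; recursion stops.
SUM(dist) = 0 + 1 + 1 = 2.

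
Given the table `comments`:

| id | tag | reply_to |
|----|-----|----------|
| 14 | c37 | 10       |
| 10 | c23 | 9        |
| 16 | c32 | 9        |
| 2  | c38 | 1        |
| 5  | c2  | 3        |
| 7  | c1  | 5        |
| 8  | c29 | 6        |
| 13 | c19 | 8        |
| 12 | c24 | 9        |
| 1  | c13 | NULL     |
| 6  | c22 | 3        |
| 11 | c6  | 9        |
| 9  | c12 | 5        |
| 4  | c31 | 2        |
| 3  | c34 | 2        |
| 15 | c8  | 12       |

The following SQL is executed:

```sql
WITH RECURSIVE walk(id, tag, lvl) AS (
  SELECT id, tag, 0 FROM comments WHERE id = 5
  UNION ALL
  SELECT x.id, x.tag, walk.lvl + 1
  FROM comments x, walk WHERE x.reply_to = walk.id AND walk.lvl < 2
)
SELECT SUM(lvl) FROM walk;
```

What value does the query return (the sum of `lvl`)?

Base: id=5 (c2) at lvl 0.
Iteration 1: rows with reply_to in {5} -> c1 (id 7, lvl 1), c12 (id 9, lvl 1).
Iteration 2: rows with reply_to in {7,9} -> c23 (id 10, lvl 2), c6 (id 11, lvl 2), c24 (id 12, lvl 2), c32 (id 16, lvl 2).
Iteration 3: lvl < 2 fails for all current rows; recursion stops.
SUM(lvl) = 0 + 1 + 1 + 2 + 2 + 2 + 2 = 10.

10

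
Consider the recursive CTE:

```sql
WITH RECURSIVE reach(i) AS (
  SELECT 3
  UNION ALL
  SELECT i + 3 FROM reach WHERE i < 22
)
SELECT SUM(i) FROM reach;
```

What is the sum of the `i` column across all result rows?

Base: i=3.
Iteration 1: 3 < 22 holds -> i = 3 + 3 = 6.
Iteration 2: 6 < 22 holds -> i = 6 + 3 = 9.
Iteration 3: 9 < 22 holds -> i = 9 + 3 = 12.
Iteration 4: 12 < 22 holds -> i = 12 + 3 = 15.
Iteration 5: 15 < 22 holds -> i = 15 + 3 = 18.
Iteration 6: 18 < 22 holds -> i = 18 + 3 = 21.
Iteration 7: 21 < 22 holds -> i = 21 + 3 = 24.
Iteration 8: 24 < 22 fails; recursion stops.
SUM(i) = 3 + 6 + 9 + 12 + 15 + 18 + 21 + 24 = 108.

108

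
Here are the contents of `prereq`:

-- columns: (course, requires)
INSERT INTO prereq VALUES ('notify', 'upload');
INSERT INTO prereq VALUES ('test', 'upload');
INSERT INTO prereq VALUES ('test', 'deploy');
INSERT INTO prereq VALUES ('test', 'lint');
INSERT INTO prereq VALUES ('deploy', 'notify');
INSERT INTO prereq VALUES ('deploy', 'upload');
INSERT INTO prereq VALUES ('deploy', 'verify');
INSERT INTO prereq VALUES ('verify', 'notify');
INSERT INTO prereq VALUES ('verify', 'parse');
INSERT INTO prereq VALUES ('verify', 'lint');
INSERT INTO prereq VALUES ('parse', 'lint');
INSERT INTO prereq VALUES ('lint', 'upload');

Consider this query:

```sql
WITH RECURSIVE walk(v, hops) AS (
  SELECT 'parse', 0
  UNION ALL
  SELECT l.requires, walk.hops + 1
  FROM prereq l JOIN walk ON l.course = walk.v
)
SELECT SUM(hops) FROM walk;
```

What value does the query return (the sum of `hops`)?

Base: (parse, hops=0).
Iteration 1: edges from {parse} -> (lint, hops=1).
Iteration 2: edges from {lint} -> (upload, hops=2).
Iteration 3: no outgoing edges from {upload}; recursion stops.
SUM(hops) = 0 + 1 + 2 = 3.

3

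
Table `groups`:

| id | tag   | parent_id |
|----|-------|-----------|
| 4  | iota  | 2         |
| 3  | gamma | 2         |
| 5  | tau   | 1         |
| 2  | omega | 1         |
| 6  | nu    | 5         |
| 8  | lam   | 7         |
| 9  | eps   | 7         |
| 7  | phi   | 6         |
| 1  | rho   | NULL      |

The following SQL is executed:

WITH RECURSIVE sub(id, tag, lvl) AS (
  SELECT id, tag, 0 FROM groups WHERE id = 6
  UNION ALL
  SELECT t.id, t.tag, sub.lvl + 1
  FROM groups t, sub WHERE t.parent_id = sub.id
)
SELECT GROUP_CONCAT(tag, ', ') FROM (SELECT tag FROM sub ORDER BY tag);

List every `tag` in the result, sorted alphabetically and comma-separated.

eps, lam, nu, phi

Base: id=6 (nu) at lvl 0.
Iteration 1: rows with parent_id in {6} -> phi (id 7, lvl 1).
Iteration 2: rows with parent_id in {7} -> lam (id 8, lvl 2), eps (id 9, lvl 2).
Iteration 3: no rows with parent_id in {8,9}; recursion stops.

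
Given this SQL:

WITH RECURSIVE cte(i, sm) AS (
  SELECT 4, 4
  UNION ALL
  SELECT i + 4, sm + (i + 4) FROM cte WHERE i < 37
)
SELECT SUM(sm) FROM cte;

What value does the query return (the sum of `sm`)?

Base: i=4, sm=4.
Iteration 1: 4 < 37 holds -> i = 4 + 4 = 8, sm = 4 + 8 = 12.
Iteration 2: 8 < 37 holds -> i = 8 + 4 = 12, sm = 12 + 12 = 24.
Iteration 3: 12 < 37 holds -> i = 12 + 4 = 16, sm = 24 + 16 = 40.
Iteration 4: 16 < 37 holds -> i = 16 + 4 = 20, sm = 40 + 20 = 60.
Iteration 5: 20 < 37 holds -> i = 20 + 4 = 24, sm = 60 + 24 = 84.
Iteration 6: 24 < 37 holds -> i = 24 + 4 = 28, sm = 84 + 28 = 112.
Iteration 7: 28 < 37 holds -> i = 28 + 4 = 32, sm = 112 + 32 = 144.
Iteration 8: 32 < 37 holds -> i = 32 + 4 = 36, sm = 144 + 36 = 180.
Iteration 9: 36 < 37 holds -> i = 36 + 4 = 40, sm = 180 + 40 = 220.
Iteration 10: 40 < 37 fails; recursion stops.
SUM(sm) = 4 + 12 + 24 + 40 + 60 + 84 + 112 + 144 + 180 + 220 = 880.

880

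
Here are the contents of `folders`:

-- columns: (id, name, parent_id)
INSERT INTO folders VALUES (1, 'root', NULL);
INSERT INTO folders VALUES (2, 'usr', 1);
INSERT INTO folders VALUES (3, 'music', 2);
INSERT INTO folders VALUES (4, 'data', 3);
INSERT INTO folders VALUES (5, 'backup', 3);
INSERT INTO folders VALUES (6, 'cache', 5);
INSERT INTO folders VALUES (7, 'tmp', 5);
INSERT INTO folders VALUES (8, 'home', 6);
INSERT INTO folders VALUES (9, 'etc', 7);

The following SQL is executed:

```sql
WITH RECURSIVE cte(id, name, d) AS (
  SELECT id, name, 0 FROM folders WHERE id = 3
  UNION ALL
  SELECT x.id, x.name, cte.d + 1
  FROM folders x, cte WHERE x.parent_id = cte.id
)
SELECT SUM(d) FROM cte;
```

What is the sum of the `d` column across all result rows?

Base: id=3 (music) at d 0.
Iteration 1: rows with parent_id in {3} -> data (id 4, d 1), backup (id 5, d 1).
Iteration 2: rows with parent_id in {4,5} -> cache (id 6, d 2), tmp (id 7, d 2).
Iteration 3: rows with parent_id in {6,7} -> home (id 8, d 3), etc (id 9, d 3).
Iteration 4: no rows with parent_id in {8,9}; recursion stops.
SUM(d) = 0 + 1 + 1 + 2 + 2 + 3 + 3 = 12.

12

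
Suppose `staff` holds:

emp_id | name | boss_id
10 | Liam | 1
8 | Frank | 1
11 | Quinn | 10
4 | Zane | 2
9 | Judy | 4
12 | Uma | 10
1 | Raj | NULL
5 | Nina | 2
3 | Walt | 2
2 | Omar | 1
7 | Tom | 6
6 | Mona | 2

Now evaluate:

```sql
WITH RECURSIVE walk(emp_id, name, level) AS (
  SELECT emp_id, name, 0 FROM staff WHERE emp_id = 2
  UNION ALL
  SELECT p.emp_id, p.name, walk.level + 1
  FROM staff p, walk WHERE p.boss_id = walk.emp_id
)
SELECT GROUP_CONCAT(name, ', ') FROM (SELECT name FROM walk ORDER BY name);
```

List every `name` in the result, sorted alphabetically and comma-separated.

Base: emp_id=2 (Omar) at level 0.
Iteration 1: rows with boss_id in {2} -> Walt (id 3, level 1), Zane (id 4, level 1), Nina (id 5, level 1), Mona (id 6, level 1).
Iteration 2: rows with boss_id in {3,4,5,6} -> Tom (id 7, level 2), Judy (id 9, level 2).
Iteration 3: no rows with boss_id in {7,9}; recursion stops.

Judy, Mona, Nina, Omar, Tom, Walt, Zane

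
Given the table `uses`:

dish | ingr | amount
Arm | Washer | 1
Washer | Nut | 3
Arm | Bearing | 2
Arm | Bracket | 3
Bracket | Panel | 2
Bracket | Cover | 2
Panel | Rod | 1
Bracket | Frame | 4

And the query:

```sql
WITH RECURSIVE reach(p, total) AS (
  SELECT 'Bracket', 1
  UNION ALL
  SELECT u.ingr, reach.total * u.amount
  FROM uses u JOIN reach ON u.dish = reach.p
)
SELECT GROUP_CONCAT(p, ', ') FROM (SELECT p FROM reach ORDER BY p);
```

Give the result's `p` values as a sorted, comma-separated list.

Bracket, Cover, Frame, Panel, Rod

Base: (Bracket, total=1).
Iteration 1: components of {Bracket} -> Cover = 1*2 = 2, Frame = 1*4 = 4, Panel = 1*2 = 2.
Iteration 2: components of {Cover,Frame,Panel} -> Rod = 2*1 = 2.
Iteration 3: no further components; recursion stops.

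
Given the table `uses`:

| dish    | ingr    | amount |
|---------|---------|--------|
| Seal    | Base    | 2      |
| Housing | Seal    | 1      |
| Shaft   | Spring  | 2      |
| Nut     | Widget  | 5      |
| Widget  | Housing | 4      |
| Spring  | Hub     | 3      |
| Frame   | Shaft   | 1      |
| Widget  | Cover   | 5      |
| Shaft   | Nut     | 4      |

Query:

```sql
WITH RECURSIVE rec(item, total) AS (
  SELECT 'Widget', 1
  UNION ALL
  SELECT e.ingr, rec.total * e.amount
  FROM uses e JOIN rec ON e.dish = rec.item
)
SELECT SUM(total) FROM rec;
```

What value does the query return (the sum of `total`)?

22

Base: (Widget, total=1).
Iteration 1: components of {Widget} -> Cover = 1*5 = 5, Housing = 1*4 = 4.
Iteration 2: components of {Cover,Housing} -> Seal = 4*1 = 4.
Iteration 3: components of {Seal} -> Base = 4*2 = 8.
Iteration 4: no further components; recursion stops.
SUM(total) = 1 + 4 + 5 + 4 + 8 = 22.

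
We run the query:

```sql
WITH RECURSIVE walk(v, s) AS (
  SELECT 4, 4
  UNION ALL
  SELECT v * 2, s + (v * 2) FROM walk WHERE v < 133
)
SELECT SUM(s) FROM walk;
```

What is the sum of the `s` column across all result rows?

988

Base: v=4, s=4.
Iteration 1: 4 < 133 holds -> v = 4 * 2 = 8, s = 4 + 8 = 12.
Iteration 2: 8 < 133 holds -> v = 8 * 2 = 16, s = 12 + 16 = 28.
Iteration 3: 16 < 133 holds -> v = 16 * 2 = 32, s = 28 + 32 = 60.
Iteration 4: 32 < 133 holds -> v = 32 * 2 = 64, s = 60 + 64 = 124.
Iteration 5: 64 < 133 holds -> v = 64 * 2 = 128, s = 124 + 128 = 252.
Iteration 6: 128 < 133 holds -> v = 128 * 2 = 256, s = 252 + 256 = 508.
Iteration 7: 256 < 133 fails; recursion stops.
SUM(s) = 4 + 12 + 28 + 60 + 124 + 252 + 508 = 988.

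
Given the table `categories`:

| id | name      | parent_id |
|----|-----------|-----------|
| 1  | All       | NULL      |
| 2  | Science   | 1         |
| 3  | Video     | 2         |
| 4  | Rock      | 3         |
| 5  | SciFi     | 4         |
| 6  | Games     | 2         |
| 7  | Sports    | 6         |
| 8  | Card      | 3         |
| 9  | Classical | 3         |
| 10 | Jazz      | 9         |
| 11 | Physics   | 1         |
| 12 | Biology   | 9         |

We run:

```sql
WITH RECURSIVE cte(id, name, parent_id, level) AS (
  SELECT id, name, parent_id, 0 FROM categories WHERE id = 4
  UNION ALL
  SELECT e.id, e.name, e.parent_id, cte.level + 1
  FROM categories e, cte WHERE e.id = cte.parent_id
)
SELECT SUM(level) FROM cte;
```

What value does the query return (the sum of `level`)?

6

Base: id=4 (Rock), parent_id=3, level 0.
Iteration 1: join on id=3 -> Video (id 3, parent_id=2, level 1).
Iteration 2: join on id=2 -> Science (id 2, parent_id=1, level 2).
Iteration 3: join on id=1 -> All (id 1, parent_id=NULL, level 3).
Iteration 4: parent_id is NULL; no match; recursion stops.
SUM(level) = 0 + 1 + 2 + 3 = 6.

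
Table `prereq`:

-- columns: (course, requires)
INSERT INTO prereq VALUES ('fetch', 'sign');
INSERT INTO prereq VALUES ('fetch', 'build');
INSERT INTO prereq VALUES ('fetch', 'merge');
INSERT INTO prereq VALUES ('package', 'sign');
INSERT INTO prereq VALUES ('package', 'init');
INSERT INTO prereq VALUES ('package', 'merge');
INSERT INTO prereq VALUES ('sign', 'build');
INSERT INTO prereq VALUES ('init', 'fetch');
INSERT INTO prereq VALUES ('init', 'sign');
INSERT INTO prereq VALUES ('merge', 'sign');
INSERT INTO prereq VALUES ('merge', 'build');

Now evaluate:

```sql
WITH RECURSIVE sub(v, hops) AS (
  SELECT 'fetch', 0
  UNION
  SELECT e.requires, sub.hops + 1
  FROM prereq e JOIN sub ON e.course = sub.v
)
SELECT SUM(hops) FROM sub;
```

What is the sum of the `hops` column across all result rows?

Base: (fetch, hops=0).
Iteration 1: edges from {fetch} -> (build, hops=1), (merge, hops=1), (sign, hops=1).
Iteration 2: edges from {build,merge,sign} -> (build, hops=2), (sign, hops=2). [UNION drops 1 duplicate row(s)]
Iteration 3: edges from {build,sign} -> (build, hops=3).
Iteration 4: no outgoing edges from {build}; recursion stops.
SUM(hops) = 0 + 1 + 1 + 1 + 2 + 2 + 3 = 10.

10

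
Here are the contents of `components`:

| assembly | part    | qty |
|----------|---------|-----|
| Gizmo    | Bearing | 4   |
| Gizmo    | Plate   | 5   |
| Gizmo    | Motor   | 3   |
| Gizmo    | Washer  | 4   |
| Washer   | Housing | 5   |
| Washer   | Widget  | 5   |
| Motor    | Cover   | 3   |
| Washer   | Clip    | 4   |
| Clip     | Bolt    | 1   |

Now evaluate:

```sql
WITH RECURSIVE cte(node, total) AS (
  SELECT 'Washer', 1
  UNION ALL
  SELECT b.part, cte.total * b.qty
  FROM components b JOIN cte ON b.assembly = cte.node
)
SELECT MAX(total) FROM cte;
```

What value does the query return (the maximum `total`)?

5

Base: (Washer, total=1).
Iteration 1: components of {Washer} -> Clip = 1*4 = 4, Housing = 1*5 = 5, Widget = 1*5 = 5.
Iteration 2: components of {Clip,Housing,Widget} -> Bolt = 4*1 = 4.
Iteration 3: no further components; recursion stops.
total values: 1, 5, 5, 4, 4; the maximum is 5.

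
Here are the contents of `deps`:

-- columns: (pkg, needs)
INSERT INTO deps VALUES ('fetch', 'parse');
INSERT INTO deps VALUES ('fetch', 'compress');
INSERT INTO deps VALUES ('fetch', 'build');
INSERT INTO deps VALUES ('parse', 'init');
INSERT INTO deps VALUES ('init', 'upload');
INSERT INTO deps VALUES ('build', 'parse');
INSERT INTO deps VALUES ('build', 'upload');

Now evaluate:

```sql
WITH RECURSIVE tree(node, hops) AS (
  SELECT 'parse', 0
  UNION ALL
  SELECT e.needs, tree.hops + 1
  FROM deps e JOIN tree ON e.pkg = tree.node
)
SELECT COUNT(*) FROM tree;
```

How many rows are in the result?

Base: (parse, hops=0).
Iteration 1: edges from {parse} -> (init, hops=1).
Iteration 2: edges from {init} -> (upload, hops=2).
Iteration 3: no outgoing edges from {upload}; recursion stops.
Total rows emitted: 3.

3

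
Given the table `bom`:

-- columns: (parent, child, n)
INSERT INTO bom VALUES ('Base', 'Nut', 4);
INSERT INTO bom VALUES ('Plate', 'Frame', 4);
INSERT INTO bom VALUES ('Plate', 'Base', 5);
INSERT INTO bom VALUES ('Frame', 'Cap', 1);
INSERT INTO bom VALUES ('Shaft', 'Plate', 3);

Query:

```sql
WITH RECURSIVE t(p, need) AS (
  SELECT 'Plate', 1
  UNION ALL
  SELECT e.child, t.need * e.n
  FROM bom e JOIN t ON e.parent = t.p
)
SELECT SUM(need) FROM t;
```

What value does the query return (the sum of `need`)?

Base: (Plate, need=1).
Iteration 1: components of {Plate} -> Base = 1*5 = 5, Frame = 1*4 = 4.
Iteration 2: components of {Base,Frame} -> Cap = 4*1 = 4, Nut = 5*4 = 20.
Iteration 3: no further components; recursion stops.
SUM(need) = 1 + 5 + 4 + 20 + 4 = 34.

34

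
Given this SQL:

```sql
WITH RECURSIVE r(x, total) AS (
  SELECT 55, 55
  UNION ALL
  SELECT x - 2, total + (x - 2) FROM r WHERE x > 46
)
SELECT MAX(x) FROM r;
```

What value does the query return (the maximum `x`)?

55

Base: x=55, total=55.
Iteration 1: 55 > 46 holds -> x = 55 - 2 = 53, total = 55 + 53 = 108.
Iteration 2: 53 > 46 holds -> x = 53 - 2 = 51, total = 108 + 51 = 159.
Iteration 3: 51 > 46 holds -> x = 51 - 2 = 49, total = 159 + 49 = 208.
Iteration 4: 49 > 46 holds -> x = 49 - 2 = 47, total = 208 + 47 = 255.
Iteration 5: 47 > 46 holds -> x = 47 - 2 = 45, total = 255 + 45 = 300.
Iteration 6: 45 > 46 fails; recursion stops.
x values: 55, 53, 51, 49, 47, 45; the maximum is 55.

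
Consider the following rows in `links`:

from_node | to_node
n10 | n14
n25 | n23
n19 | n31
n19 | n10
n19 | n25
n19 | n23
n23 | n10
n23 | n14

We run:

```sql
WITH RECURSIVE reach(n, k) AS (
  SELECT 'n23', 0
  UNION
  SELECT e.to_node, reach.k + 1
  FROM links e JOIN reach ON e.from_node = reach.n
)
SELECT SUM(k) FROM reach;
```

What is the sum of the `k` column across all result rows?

Base: (n23, k=0).
Iteration 1: edges from {n23} -> (n10, k=1), (n14, k=1).
Iteration 2: edges from {n10,n14} -> (n14, k=2).
Iteration 3: no outgoing edges from {n14}; recursion stops.
SUM(k) = 0 + 1 + 1 + 2 = 4.

4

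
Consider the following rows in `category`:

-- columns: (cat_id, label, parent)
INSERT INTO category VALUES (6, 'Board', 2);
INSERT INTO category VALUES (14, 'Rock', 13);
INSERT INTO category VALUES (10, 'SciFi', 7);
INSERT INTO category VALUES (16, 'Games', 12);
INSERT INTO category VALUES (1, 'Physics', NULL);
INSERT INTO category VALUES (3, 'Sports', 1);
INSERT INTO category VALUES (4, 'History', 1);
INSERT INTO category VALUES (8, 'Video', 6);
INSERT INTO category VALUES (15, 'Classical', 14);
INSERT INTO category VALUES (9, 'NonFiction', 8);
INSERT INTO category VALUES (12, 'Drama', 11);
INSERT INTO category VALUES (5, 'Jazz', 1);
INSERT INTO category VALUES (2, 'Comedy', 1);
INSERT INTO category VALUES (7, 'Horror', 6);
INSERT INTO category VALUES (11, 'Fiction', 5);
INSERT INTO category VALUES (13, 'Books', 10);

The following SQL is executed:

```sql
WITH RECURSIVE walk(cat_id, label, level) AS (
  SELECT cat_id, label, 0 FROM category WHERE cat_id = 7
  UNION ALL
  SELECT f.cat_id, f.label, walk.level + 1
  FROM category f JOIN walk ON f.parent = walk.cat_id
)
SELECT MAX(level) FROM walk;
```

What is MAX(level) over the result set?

4

Base: cat_id=7 (Horror) at level 0.
Iteration 1: rows with parent in {7} -> SciFi (id 10, level 1).
Iteration 2: rows with parent in {10} -> Books (id 13, level 2).
Iteration 3: rows with parent in {13} -> Rock (id 14, level 3).
Iteration 4: rows with parent in {14} -> Classical (id 15, level 4).
Iteration 5: no rows with parent in {15}; recursion stops.
level values: 0, 1, 2, 3, 4; the maximum is 4.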